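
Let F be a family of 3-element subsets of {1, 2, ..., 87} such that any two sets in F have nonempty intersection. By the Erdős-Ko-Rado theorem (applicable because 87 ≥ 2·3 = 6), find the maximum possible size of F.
max |F| = C(86, 2) = 3655

Erdős-Ko-Rado (1961): when n ≥ 2k, max |F| = C(n−1, k−1). The bound is attained by the star {A : i ∈ A} for any fixed i ∈ [n]. Here C(87−1, 3−1) = C(86, 2) = 3655.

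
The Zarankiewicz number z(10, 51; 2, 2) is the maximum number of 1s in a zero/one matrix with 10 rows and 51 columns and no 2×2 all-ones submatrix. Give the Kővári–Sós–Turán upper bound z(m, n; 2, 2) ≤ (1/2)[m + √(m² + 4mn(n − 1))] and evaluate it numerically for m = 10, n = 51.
z(10, 51; 2, 2) ≤ (1/2)[10 + √(10² + 4·10·51·50)] = (1/2)[10 + √102100] = 164.7655

Kővári–Sós–Turán: let r_1, ..., r_10 be the row sums and z = Σ r_i the total number of 1s. Each pair of columns can share at most one row with both entries 1 (else a 2×2 all-ones block appears), so Σ_i C(r_i, 2) ≤ C(51, 2) = 1275. By convexity Σ_i C(r_i, 2) ≥ 10·C(z/10, 2) = z(z − 10)/(2·10), giving z² − 10z − 10·51·50 ≤ 0 and hence z ≤ (1/2)[10 + √(100 + 4·25500)] = (1/2)[10 + √102100] ≈ (1/2)(10 + 319.5309) = 164.7655.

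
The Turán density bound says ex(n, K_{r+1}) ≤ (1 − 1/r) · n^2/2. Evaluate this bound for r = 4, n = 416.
Turán density bound = (3/4) · 416^2/2 = 64896

Turán's theorem: ex(n, K_{r+1}) is achieved by the complete r-partite Turán graph T(n, r) with parts as balanced as possible, and is at most (1 − 1/r) · n^2/2. For r = 4, n = 416: the density bound is (3/4) · 173056/2 = 64896. Since 4 ∣ 416, the Turán graph T(416, 4) has parts of equal size 104, and its edge count e(T(416, 4)) = 64896 attains the density bound exactly.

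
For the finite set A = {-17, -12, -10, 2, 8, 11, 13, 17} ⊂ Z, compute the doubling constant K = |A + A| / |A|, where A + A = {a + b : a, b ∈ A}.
K = |A + A| / |A| = 33/8

Enumerate A + A = {a + b : a, b ∈ A}. With |A| = 8, there are |A|^2 = 64 ordered sum pairs; collecting distinct values, A + A = {-34, -29, -27, -24, -22, -20, -15, -10, -9, -8, -6, -4, -2, -1, 0, 1, 3, 4, 5, 7, 10, 13, 15, 16, 19, 21, 22, 24, 25, 26, 28, 30, 34}, so |A + A| = 33. Thus K = 33/8. For comparison, the minimum possible |A + A| over all 8-element sets is 2·8 − 1 = 15 (so min K = 15/8), attained only by arithmetic progressions.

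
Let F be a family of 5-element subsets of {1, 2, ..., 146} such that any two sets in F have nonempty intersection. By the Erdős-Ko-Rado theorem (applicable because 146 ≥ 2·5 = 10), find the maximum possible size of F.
max |F| = C(145, 4) = 17666220

Erdős-Ko-Rado (1961): when n ≥ 2k, max |F| = C(n−1, k−1). The bound is attained by the star {A : i ∈ A} for any fixed i ∈ [n]. Here C(146−1, 5−1) = C(145, 4) = 17666220.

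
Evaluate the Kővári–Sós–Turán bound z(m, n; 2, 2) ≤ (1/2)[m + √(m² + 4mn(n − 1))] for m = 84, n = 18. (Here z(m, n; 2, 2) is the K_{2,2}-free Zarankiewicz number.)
z(84, 18; 2, 2) ≤ (1/2)[84 + √(84² + 4·84·18·17)] = (1/2)[84 + √109872] = 207.7347

Kővári–Sós–Turán: let r_1, ..., r_84 be the row sums and z = Σ r_i the total number of 1s. Each pair of columns can share at most one row with both entries 1 (else a 2×2 all-ones block appears), so Σ_i C(r_i, 2) ≤ C(18, 2) = 153. By convexity Σ_i C(r_i, 2) ≥ 84·C(z/84, 2) = z(z − 84)/(2·84), giving z² − 84z − 84·18·17 ≤ 0 and hence z ≤ (1/2)[84 + √(7056 + 4·25704)] = (1/2)[84 + √109872] ≈ (1/2)(84 + 331.4695) = 207.7347.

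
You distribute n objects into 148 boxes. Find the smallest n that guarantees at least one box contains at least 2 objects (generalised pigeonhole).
n = (2 − 1)·148 + 1 = 149

By the generalised pigeonhole principle, to guarantee some box contains ≥ r objects we need more than (r − 1) · k objects total. Threshold: n = (r − 1) · k + 1. With r = 2 and k = 148: n = 1 · 148 + 1 = 148 + 1 = 149. For n = 148 = 1 · 148, we can put exactly 1 objects in every box, avoiding 2 in any single one — so 149 is tight.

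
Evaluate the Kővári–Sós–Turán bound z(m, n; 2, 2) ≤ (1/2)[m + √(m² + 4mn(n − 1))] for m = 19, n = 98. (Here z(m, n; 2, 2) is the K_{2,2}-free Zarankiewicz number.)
z(19, 98; 2, 2) ≤ (1/2)[19 + √(19² + 4·19·98·97)] = (1/2)[19 + √722817] = 434.5932

Kővári–Sós–Turán: let r_1, ..., r_19 be the row sums and z = Σ r_i the total number of 1s. Each pair of columns can share at most one row with both entries 1 (else a 2×2 all-ones block appears), so Σ_i C(r_i, 2) ≤ C(98, 2) = 4753. By convexity Σ_i C(r_i, 2) ≥ 19·C(z/19, 2) = z(z − 19)/(2·19), giving z² − 19z − 19·98·97 ≤ 0 and hence z ≤ (1/2)[19 + √(361 + 4·180614)] = (1/2)[19 + √722817] ≈ (1/2)(19 + 850.1865) = 434.5932.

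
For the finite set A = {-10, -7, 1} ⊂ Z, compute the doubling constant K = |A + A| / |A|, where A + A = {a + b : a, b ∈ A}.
K = |A + A| / |A| = 6/3 = 2

Enumerate A + A = {a + b : a, b ∈ A}. With |A| = 3, there are |A|^2 = 9 ordered sum pairs; collecting distinct values, A + A = {-20, -17, -14, -9, -6, 2}, so |A + A| = 6. Thus K = 6/3 = 2. For comparison, the minimum possible |A + A| over all 3-element sets is 2·3 − 1 = 5 (so min K = 5/3), attained only by arithmetic progressions.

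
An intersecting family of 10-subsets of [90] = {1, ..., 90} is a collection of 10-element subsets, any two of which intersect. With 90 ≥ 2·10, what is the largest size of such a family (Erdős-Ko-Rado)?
max |F| = C(89, 9) = 635627275767

The Erdős-Ko-Rado theorem states: for n ≥ 2k, an intersecting family of k-subsets of an n-element set has size at most C(n − 1, k − 1), with equality for 'star' families {A ⊆ [n] : |A| = k, i ∈ A} (fix an element i). For n = 90, k = 10: C(89, 9) = 635627275767.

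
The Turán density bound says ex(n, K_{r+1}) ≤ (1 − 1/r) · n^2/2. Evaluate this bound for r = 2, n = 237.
Turán density bound = (1/2) · 237^2/2 = 56169/4 ≈ 14042.25

Turán's theorem: ex(n, K_{r+1}) is achieved by the complete r-partite Turán graph T(n, r) with parts as balanced as possible, and is at most (1 − 1/r) · n^2/2. For r = 2, n = 237: the density bound is (1/2) · 56169/2 = 56169/4 ≈ 14042.25. The integer-valued extremum is e(T(237, 2)) = 14042, which is strictly less than the density bound 56169/4 since 2 ∤ 237 (the parts of T(237, 2) cannot all be equal).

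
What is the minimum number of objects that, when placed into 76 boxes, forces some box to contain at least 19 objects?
n = (19 − 1)·76 + 1 = 1369

By the generalised pigeonhole principle, to guarantee some box contains ≥ r objects we need more than (r − 1) · k objects total. Threshold: n = (r − 1) · k + 1. With r = 19 and k = 76: n = 18 · 76 + 1 = 1368 + 1 = 1369. For n = 1368 = 18 · 76, we can put exactly 18 objects in every box, avoiding 19 in any single one — so 1369 is tight.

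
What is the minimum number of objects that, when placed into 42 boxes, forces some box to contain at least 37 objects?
n = (37 − 1)·42 + 1 = 1513

By the generalised pigeonhole principle, to guarantee some box contains ≥ r objects we need more than (r − 1) · k objects total. Threshold: n = (r − 1) · k + 1. With r = 37 and k = 42: n = 36 · 42 + 1 = 1512 + 1 = 1513. For n = 1512 = 36 · 42, we can put exactly 36 objects in every box, avoiding 37 in any single one — so 1513 is tight.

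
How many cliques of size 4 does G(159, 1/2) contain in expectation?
E[# K_4] = C(159, 4) · (1/2)^C(4, 2) = 25637001 / 2^6 = 400578.140625

For each 4-subset S of vertices (there are C(159, 4) = 25637001 such S), let X_S = 1 if S induces a K_4 (all C(4, 2) = 6 edges present). Then P(X_S = 1) = (1/2)^6 = 1/64. By linearity of expectation, E[# K_4] = C(159, 4) · (1/2)^6 = 25637001 / 64 = 400578.140625.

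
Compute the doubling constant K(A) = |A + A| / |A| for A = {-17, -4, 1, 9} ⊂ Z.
K = |A + A| / |A| = 9/4

Enumerate A + A = {a + b : a, b ∈ A}. With |A| = 4, there are |A|^2 = 16 ordered sum pairs; collecting distinct values, A + A = {-34, -21, -16, -8, -3, 2, 5, 10, 18}, so |A + A| = 9. Thus K = 9/4. For comparison, the minimum possible |A + A| over all 4-element sets is 2·4 − 1 = 7 (so min K = 7/4), attained only by arithmetic progressions.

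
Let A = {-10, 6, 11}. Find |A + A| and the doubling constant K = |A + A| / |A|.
K = |A + A| / |A| = 6/3 = 2

Enumerate A + A = {a + b : a, b ∈ A}. With |A| = 3, there are |A|^2 = 9 ordered sum pairs; collecting distinct values, A + A = {-20, -4, 1, 12, 17, 22}, so |A + A| = 6. Thus K = 6/3 = 2. For comparison, the minimum possible |A + A| over all 3-element sets is 2·3 − 1 = 5 (so min K = 5/3), attained only by arithmetic progressions.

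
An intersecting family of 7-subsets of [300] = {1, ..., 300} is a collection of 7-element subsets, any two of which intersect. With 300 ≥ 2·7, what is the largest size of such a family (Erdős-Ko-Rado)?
max |F| = C(299, 6) = 943566389766

Erdős-Ko-Rado (1961): when n ≥ 2k, max |F| = C(n−1, k−1). The bound is attained by the star {A : i ∈ A} for any fixed i ∈ [n]. Here C(300−1, 7−1) = C(299, 6) = 943566389766.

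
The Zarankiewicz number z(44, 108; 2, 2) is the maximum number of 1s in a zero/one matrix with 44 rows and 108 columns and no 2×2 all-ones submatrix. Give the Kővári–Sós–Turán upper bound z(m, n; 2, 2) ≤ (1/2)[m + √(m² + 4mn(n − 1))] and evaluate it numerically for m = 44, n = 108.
z(44, 108; 2, 2) ≤ (1/2)[44 + √(44² + 4·44·108·107)] = (1/2)[44 + √2035792] = 735.4059

Kővári–Sós–Turán: let r_1, ..., r_44 be the row sums and z = Σ r_i the total number of 1s. Each pair of columns can share at most one row with both entries 1 (else a 2×2 all-ones block appears), so Σ_i C(r_i, 2) ≤ C(108, 2) = 5778. By convexity Σ_i C(r_i, 2) ≥ 44·C(z/44, 2) = z(z − 44)/(2·44), giving z² − 44z − 44·108·107 ≤ 0 and hence z ≤ (1/2)[44 + √(1936 + 4·508464)] = (1/2)[44 + √2035792] ≈ (1/2)(44 + 1426.8118) = 735.4059.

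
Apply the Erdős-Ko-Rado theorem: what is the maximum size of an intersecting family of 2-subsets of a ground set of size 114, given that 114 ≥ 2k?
max |F| = C(113, 1) = 113

The Erdős-Ko-Rado theorem states: for n ≥ 2k, an intersecting family of k-subsets of an n-element set has size at most C(n − 1, k − 1), with equality for 'star' families {A ⊆ [n] : |A| = k, i ∈ A} (fix an element i). For n = 114, k = 2: C(113, 1) = 113.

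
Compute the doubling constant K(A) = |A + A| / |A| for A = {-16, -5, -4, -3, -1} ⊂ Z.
K = |A + A| / |A| = 13/5

Enumerate A + A = {a + b : a, b ∈ A}. With |A| = 5, there are |A|^2 = 25 ordered sum pairs; collecting distinct values, A + A = {-32, -21, -20, -19, -17, -10, -9, -8, -7, -6, -5, -4, -2}, so |A + A| = 13. Thus K = 13/5. For comparison, the minimum possible |A + A| over all 5-element sets is 2·5 − 1 = 9 (so min K = 9/5), attained only by arithmetic progressions.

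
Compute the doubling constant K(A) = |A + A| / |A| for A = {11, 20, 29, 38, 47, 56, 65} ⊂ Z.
K = |A + A| / |A| = 13/7

Enumerate A + A = {a + b : a, b ∈ A}. With |A| = 7, there are |A|^2 = 49 ordered sum pairs; collecting distinct values, A + A = {22, 31, 40, 49, 58, 67, 76, 85, 94, 103, 112, 121, 130}, so |A + A| = 13. Thus K = 13/7. Here |A + A| = 2|A| − 1 = 13, the minimum possible — so K = 13/7 is minimal, which holds iff A is an arithmetic progression.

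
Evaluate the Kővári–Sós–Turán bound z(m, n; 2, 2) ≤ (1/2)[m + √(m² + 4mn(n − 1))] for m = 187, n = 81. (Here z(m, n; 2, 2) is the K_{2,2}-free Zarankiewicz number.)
z(187, 81; 2, 2) ≤ (1/2)[187 + √(187² + 4·187·81·80)] = (1/2)[187 + √4882009] = 1198.2634

Kővári–Sós–Turán: let r_1, ..., r_187 be the row sums and z = Σ r_i the total number of 1s. Each pair of columns can share at most one row with both entries 1 (else a 2×2 all-ones block appears), so Σ_i C(r_i, 2) ≤ C(81, 2) = 3240. By convexity Σ_i C(r_i, 2) ≥ 187·C(z/187, 2) = z(z − 187)/(2·187), giving z² − 187z − 187·81·80 ≤ 0 and hence z ≤ (1/2)[187 + √(34969 + 4·1211760)] = (1/2)[187 + √4882009] ≈ (1/2)(187 + 2209.5269) = 1198.2634.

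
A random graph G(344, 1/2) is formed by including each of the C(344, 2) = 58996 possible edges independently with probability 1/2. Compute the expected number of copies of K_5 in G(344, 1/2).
E[# K_5] = C(344, 5) · (1/2)^C(5, 2) = 38987978568 / 2^10 = 4873497321/128 = 38074197.8203125

For each 5-subset S of vertices (there are C(344, 5) = 38987978568 such S), let X_S = 1 if S induces a K_5 (all C(5, 2) = 10 edges present). Then P(X_S = 1) = (1/2)^10 = 1/1024. By linearity of expectation, E[# K_5] = C(344, 5) · (1/2)^10 = 38987978568 / 1024 = 4873497321/128 = 38074197.8203125.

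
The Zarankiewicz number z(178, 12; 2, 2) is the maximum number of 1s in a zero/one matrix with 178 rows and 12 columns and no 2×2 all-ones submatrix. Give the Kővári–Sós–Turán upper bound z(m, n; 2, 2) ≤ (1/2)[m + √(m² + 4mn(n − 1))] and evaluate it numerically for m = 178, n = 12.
z(178, 12; 2, 2) ≤ (1/2)[178 + √(178² + 4·178·12·11)] = (1/2)[178 + √125668] = 266.2484

Kővári–Sós–Turán: let r_1, ..., r_178 be the row sums and z = Σ r_i the total number of 1s. Each pair of columns can share at most one row with both entries 1 (else a 2×2 all-ones block appears), so Σ_i C(r_i, 2) ≤ C(12, 2) = 66. By convexity Σ_i C(r_i, 2) ≥ 178·C(z/178, 2) = z(z − 178)/(2·178), giving z² − 178z − 178·12·11 ≤ 0 and hence z ≤ (1/2)[178 + √(31684 + 4·23496)] = (1/2)[178 + √125668] ≈ (1/2)(178 + 354.4968) = 266.2484.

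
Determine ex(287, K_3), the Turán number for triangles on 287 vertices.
ex(287, K_3) = ⌊287^2/4⌋ = 20592

Mantel (1907): a triangle-free graph on n vertices has at most ⌊n^2/4⌋ edges, with equality for the complete bipartite graph K_{⌊n/2⌋, ⌈n/2⌉}. For n = 287: ⌊287^2/4⌋ = ⌊82369/4⌋ = 20592. The extremal graph is K_{143, 144}, which has 143·144 = 20592 edges.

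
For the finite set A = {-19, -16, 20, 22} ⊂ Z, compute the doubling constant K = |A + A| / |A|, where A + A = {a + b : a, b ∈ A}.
K = |A + A| / |A| = 10/4 = 5/2

Enumerate A + A = {a + b : a, b ∈ A}. With |A| = 4, there are |A|^2 = 16 ordered sum pairs; collecting distinct values, A + A = {-38, -35, -32, 1, 3, 4, 6, 40, 42, 44}, so |A + A| = 10. Thus K = 10/4 = 5/2. For comparison, the minimum possible |A + A| over all 4-element sets is 2·4 − 1 = 7 (so min K = 7/4), attained only by arithmetic progressions.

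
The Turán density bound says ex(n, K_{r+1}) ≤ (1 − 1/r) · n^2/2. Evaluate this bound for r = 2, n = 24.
Turán density bound = (1/2) · 24^2/2 = 144

Turán's theorem: ex(n, K_{r+1}) is achieved by the complete r-partite Turán graph T(n, r) with parts as balanced as possible, and is at most (1 − 1/r) · n^2/2. For r = 2, n = 24: the density bound is (1/2) · 576/2 = 144. Since 2 ∣ 24, the Turán graph T(24, 2) has parts of equal size 12, and its edge count e(T(24, 2)) = 144 attains the density bound exactly.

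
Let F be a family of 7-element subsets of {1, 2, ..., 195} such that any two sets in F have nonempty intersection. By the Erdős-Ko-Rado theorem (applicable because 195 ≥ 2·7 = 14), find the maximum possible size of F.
max |F| = C(194, 6) = 68482017072

The Erdős-Ko-Rado theorem states: for n ≥ 2k, an intersecting family of k-subsets of an n-element set has size at most C(n − 1, k − 1), with equality for 'star' families {A ⊆ [n] : |A| = k, i ∈ A} (fix an element i). For n = 195, k = 7: C(194, 6) = 68482017072.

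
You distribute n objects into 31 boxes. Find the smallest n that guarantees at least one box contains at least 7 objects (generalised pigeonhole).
n = (7 − 1)·31 + 1 = 187

By the generalised pigeonhole principle, to guarantee some box contains ≥ r objects we need more than (r − 1) · k objects total. Threshold: n = (r − 1) · k + 1. With r = 7 and k = 31: n = 6 · 31 + 1 = 186 + 1 = 187. For n = 186 = 6 · 31, we can put exactly 6 objects in every box, avoiding 7 in any single one — so 187 is tight.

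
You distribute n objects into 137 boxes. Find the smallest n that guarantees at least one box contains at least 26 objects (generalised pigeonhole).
n = (26 − 1)·137 + 1 = 3426

By the generalised pigeonhole principle, to guarantee some box contains ≥ r objects we need more than (r − 1) · k objects total. Threshold: n = (r − 1) · k + 1. With r = 26 and k = 137: n = 25 · 137 + 1 = 3425 + 1 = 3426. For n = 3425 = 25 · 137, we can put exactly 25 objects in every box, avoiding 26 in any single one — so 3426 is tight.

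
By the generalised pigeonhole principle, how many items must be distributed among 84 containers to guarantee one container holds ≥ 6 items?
n = (6 − 1)·84 + 1 = 421

By the generalised pigeonhole principle, to guarantee some box contains ≥ r objects we need more than (r − 1) · k objects total. Threshold: n = (r − 1) · k + 1. With r = 6 and k = 84: n = 5 · 84 + 1 = 420 + 1 = 421. For n = 420 = 5 · 84, we can put exactly 5 objects in every box, avoiding 6 in any single one — so 421 is tight.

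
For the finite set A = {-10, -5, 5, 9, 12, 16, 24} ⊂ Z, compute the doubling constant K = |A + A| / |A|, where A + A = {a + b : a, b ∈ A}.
K = |A + A| / |A| = 26/7

Enumerate A + A = {a + b : a, b ∈ A}. With |A| = 7, there are |A|^2 = 49 ordered sum pairs; collecting distinct values, A + A = {-20, -15, -10, -5, -1, 0, 2, 4, 6, 7, 10, 11, 14, 17, 18, 19, 21, 24, 25, 28, 29, 32, 33, 36, 40, 48}, so |A + A| = 26. Thus K = 26/7. For comparison, the minimum possible |A + A| over all 7-element sets is 2·7 − 1 = 13 (so min K = 13/7), attained only by arithmetic progressions.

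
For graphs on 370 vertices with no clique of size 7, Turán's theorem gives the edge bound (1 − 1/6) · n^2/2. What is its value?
Turán density bound = (5/6) · 370^2/2 = 171125/3 ≈ 57041.6667

Turán's theorem: ex(n, K_{r+1}) is achieved by the complete r-partite Turán graph T(n, r) with parts as balanced as possible, and is at most (1 − 1/r) · n^2/2. For r = 6, n = 370: the density bound is (5/6) · 136900/2 = 171125/3 ≈ 57041.6667. The integer-valued extremum is e(T(370, 6)) = 57041, which is strictly less than the density bound 171125/3 since 6 ∤ 370 (the parts of T(370, 6) cannot all be equal).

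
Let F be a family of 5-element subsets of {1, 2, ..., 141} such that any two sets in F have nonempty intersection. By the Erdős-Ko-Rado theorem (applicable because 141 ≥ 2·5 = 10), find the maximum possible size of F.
max |F| = C(140, 4) = 15329615

The Erdős-Ko-Rado theorem states: for n ≥ 2k, an intersecting family of k-subsets of an n-element set has size at most C(n − 1, k − 1), with equality for 'star' families {A ⊆ [n] : |A| = k, i ∈ A} (fix an element i). For n = 141, k = 5: C(140, 4) = 15329615.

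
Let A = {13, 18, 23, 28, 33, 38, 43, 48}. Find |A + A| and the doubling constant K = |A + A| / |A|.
K = |A + A| / |A| = 15/8

Enumerate A + A = {a + b : a, b ∈ A}. With |A| = 8, there are |A|^2 = 64 ordered sum pairs; collecting distinct values, A + A = {26, 31, 36, 41, 46, 51, 56, 61, 66, 71, 76, 81, 86, 91, 96}, so |A + A| = 15. Thus K = 15/8. Here |A + A| = 2|A| − 1 = 15, the minimum possible — so K = 15/8 is minimal, which holds iff A is an arithmetic progression.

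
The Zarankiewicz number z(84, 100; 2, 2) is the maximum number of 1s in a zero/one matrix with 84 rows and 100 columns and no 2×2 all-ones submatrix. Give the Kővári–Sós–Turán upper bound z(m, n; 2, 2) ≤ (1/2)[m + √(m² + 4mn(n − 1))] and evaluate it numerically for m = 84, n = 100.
z(84, 100; 2, 2) ≤ (1/2)[84 + √(84² + 4·84·100·99)] = (1/2)[84 + √3333456] = 954.8877

Kővári–Sós–Turán: let r_1, ..., r_84 be the row sums and z = Σ r_i the total number of 1s. Each pair of columns can share at most one row with both entries 1 (else a 2×2 all-ones block appears), so Σ_i C(r_i, 2) ≤ C(100, 2) = 4950. By convexity Σ_i C(r_i, 2) ≥ 84·C(z/84, 2) = z(z − 84)/(2·84), giving z² − 84z − 84·100·99 ≤ 0 and hence z ≤ (1/2)[84 + √(7056 + 4·831600)] = (1/2)[84 + √3333456] ≈ (1/2)(84 + 1825.7755) = 954.8877.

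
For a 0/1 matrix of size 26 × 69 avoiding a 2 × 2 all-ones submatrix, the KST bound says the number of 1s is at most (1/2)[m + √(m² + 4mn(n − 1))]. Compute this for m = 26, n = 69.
z(26, 69; 2, 2) ≤ (1/2)[26 + √(26² + 4·26·69·68)] = (1/2)[26 + √488644] = 362.5154

Kővári–Sós–Turán: let r_1, ..., r_26 be the row sums and z = Σ r_i the total number of 1s. Each pair of columns can share at most one row with both entries 1 (else a 2×2 all-ones block appears), so Σ_i C(r_i, 2) ≤ C(69, 2) = 2346. By convexity Σ_i C(r_i, 2) ≥ 26·C(z/26, 2) = z(z − 26)/(2·26), giving z² − 26z − 26·69·68 ≤ 0 and hence z ≤ (1/2)[26 + √(676 + 4·121992)] = (1/2)[26 + √488644] ≈ (1/2)(26 + 699.0308) = 362.5154.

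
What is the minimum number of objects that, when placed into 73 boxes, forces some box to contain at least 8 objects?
n = (8 − 1)·73 + 1 = 512

By the generalised pigeonhole principle, to guarantee some box contains ≥ r objects we need more than (r − 1) · k objects total. Threshold: n = (r − 1) · k + 1. With r = 8 and k = 73: n = 7 · 73 + 1 = 511 + 1 = 512. For n = 511 = 7 · 73, we can put exactly 7 objects in every box, avoiding 8 in any single one — so 512 is tight.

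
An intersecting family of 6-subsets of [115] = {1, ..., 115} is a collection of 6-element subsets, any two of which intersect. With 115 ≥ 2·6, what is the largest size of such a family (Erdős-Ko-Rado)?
max |F| = C(114, 5) = 146803272

The Erdős-Ko-Rado theorem states: for n ≥ 2k, an intersecting family of k-subsets of an n-element set has size at most C(n − 1, k − 1), with equality for 'star' families {A ⊆ [n] : |A| = k, i ∈ A} (fix an element i). For n = 115, k = 6: C(114, 5) = 146803272.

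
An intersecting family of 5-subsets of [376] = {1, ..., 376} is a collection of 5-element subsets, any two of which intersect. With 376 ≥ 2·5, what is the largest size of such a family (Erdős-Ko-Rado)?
max |F| = C(375, 4) = 810855375

The Erdős-Ko-Rado theorem states: for n ≥ 2k, an intersecting family of k-subsets of an n-element set has size at most C(n − 1, k − 1), with equality for 'star' families {A ⊆ [n] : |A| = k, i ∈ A} (fix an element i). For n = 376, k = 5: C(375, 4) = 810855375.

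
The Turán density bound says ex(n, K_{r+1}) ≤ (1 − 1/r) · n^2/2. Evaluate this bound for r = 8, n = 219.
Turán density bound = (7/8) · 219^2/2 = 335727/16 ≈ 20982.9375

Turán's theorem: ex(n, K_{r+1}) is achieved by the complete r-partite Turán graph T(n, r) with parts as balanced as possible, and is at most (1 − 1/r) · n^2/2. For r = 8, n = 219: the density bound is (7/8) · 47961/2 = 335727/16 ≈ 20982.9375. The integer-valued extremum is e(T(219, 8)) = 20982, which is strictly less than the density bound 335727/16 since 8 ∤ 219 (the parts of T(219, 8) cannot all be equal).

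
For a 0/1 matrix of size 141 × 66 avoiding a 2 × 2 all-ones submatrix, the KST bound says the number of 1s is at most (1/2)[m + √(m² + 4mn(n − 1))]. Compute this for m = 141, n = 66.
z(141, 66; 2, 2) ≤ (1/2)[141 + √(141² + 4·141·66·65)] = (1/2)[141 + √2439441] = 851.4355

Kővári–Sós–Turán: let r_1, ..., r_141 be the row sums and z = Σ r_i the total number of 1s. Each pair of columns can share at most one row with both entries 1 (else a 2×2 all-ones block appears), so Σ_i C(r_i, 2) ≤ C(66, 2) = 2145. By convexity Σ_i C(r_i, 2) ≥ 141·C(z/141, 2) = z(z − 141)/(2·141), giving z² − 141z − 141·66·65 ≤ 0 and hence z ≤ (1/2)[141 + √(19881 + 4·604890)] = (1/2)[141 + √2439441] ≈ (1/2)(141 + 1561.871) = 851.4355.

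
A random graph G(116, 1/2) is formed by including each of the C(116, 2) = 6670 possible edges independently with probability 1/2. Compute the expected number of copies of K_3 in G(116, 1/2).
E[# K_3] = C(116, 3) · (1/2)^C(3, 2) = 253460 / 2^3 = 63365/2 = 31682.5

For each 3-subset S of vertices (there are C(116, 3) = 253460 such S), let X_S = 1 if S induces a K_3 (all C(3, 2) = 3 edges present). Then P(X_S = 1) = (1/2)^3 = 1/8. By linearity of expectation, E[# K_3] = C(116, 3) · (1/2)^3 = 253460 / 8 = 63365/2 = 31682.5.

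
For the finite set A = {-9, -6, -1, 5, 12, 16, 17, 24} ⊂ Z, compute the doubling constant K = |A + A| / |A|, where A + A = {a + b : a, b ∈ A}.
K = |A + A| / |A| = 32/8 = 4

Enumerate A + A = {a + b : a, b ∈ A}. With |A| = 8, there are |A|^2 = 64 ordered sum pairs; collecting distinct values, A + A = {-18, -15, -12, -10, -7, -4, -2, -1, 3, 4, 6, 7, 8, 10, 11, 15, 16, 17, 18, 21, 22, 23, 24, 28, 29, 32, 33, 34, 36, 40, 41, 48}, so |A + A| = 32. Thus K = 32/8 = 4. For comparison, the minimum possible |A + A| over all 8-element sets is 2·8 − 1 = 15 (so min K = 15/8), attained only by arithmetic progressions.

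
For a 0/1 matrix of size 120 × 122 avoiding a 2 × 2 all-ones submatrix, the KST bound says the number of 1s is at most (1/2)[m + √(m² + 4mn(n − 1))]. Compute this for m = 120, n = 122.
z(120, 122; 2, 2) ≤ (1/2)[120 + √(120² + 4·120·122·121)] = (1/2)[120 + √7100160] = 1392.3063

Kővári–Sós–Turán: let r_1, ..., r_120 be the row sums and z = Σ r_i the total number of 1s. Each pair of columns can share at most one row with both entries 1 (else a 2×2 all-ones block appears), so Σ_i C(r_i, 2) ≤ C(122, 2) = 7381. By convexity Σ_i C(r_i, 2) ≥ 120·C(z/120, 2) = z(z − 120)/(2·120), giving z² − 120z − 120·122·121 ≤ 0 and hence z ≤ (1/2)[120 + √(14400 + 4·1771440)] = (1/2)[120 + √7100160] ≈ (1/2)(120 + 2664.6125) = 1392.3063.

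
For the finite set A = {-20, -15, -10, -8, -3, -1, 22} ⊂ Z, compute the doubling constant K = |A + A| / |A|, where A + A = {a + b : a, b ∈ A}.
K = |A + A| / |A| = 23/7

Enumerate A + A = {a + b : a, b ∈ A}. With |A| = 7, there are |A|^2 = 49 ordered sum pairs; collecting distinct values, A + A = {-40, -35, -30, -28, -25, -23, -21, -20, -18, -16, -13, -11, -9, -6, -4, -2, 2, 7, 12, 14, 19, 21, 44}, so |A + A| = 23. Thus K = 23/7. For comparison, the minimum possible |A + A| over all 7-element sets is 2·7 − 1 = 13 (so min K = 13/7), attained only by arithmetic progressions.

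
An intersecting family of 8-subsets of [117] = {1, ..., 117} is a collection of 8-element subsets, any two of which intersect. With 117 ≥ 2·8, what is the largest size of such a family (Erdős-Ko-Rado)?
max |F| = C(116, 7) = 46627515440

Erdős-Ko-Rado (1961): when n ≥ 2k, max |F| = C(n−1, k−1). The bound is attained by the star {A : i ∈ A} for any fixed i ∈ [n]. Here C(117−1, 8−1) = C(116, 7) = 46627515440.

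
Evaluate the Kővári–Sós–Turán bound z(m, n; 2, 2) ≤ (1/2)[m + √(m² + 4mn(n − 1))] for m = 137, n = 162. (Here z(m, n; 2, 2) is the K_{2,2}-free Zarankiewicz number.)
z(137, 162; 2, 2) ≤ (1/2)[137 + √(137² + 4·137·162·161)] = (1/2)[137 + √14311705] = 1960.0407

Kővári–Sós–Turán: let r_1, ..., r_137 be the row sums and z = Σ r_i the total number of 1s. Each pair of columns can share at most one row with both entries 1 (else a 2×2 all-ones block appears), so Σ_i C(r_i, 2) ≤ C(162, 2) = 13041. By convexity Σ_i C(r_i, 2) ≥ 137·C(z/137, 2) = z(z − 137)/(2·137), giving z² − 137z − 137·162·161 ≤ 0 and hence z ≤ (1/2)[137 + √(18769 + 4·3573234)] = (1/2)[137 + √14311705] ≈ (1/2)(137 + 3783.0814) = 1960.0407.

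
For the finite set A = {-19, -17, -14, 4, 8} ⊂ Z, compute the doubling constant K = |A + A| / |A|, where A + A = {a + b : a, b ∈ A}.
K = |A + A| / |A| = 15/5 = 3

Enumerate A + A = {a + b : a, b ∈ A}. With |A| = 5, there are |A|^2 = 25 ordered sum pairs; collecting distinct values, A + A = {-38, -36, -34, -33, -31, -28, -15, -13, -11, -10, -9, -6, 8, 12, 16}, so |A + A| = 15. Thus K = 15/5 = 3. For comparison, the minimum possible |A + A| over all 5-element sets is 2·5 − 1 = 9 (so min K = 9/5), attained only by arithmetic progressions.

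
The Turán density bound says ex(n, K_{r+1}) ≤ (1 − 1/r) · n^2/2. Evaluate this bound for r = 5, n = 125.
Turán density bound = (4/5) · 125^2/2 = 6250

Turán's theorem: ex(n, K_{r+1}) is achieved by the complete r-partite Turán graph T(n, r) with parts as balanced as possible, and is at most (1 − 1/r) · n^2/2. For r = 5, n = 125: the density bound is (4/5) · 15625/2 = 6250. Since 5 ∣ 125, the Turán graph T(125, 5) has parts of equal size 25, and its edge count e(T(125, 5)) = 6250 attains the density bound exactly.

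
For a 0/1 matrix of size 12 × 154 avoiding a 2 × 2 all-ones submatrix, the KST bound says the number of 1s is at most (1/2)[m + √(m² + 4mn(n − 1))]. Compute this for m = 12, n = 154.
z(12, 154; 2, 2) ≤ (1/2)[12 + √(12² + 4·12·154·153)] = (1/2)[12 + √1131120] = 537.7706

Kővári–Sós–Turán: let r_1, ..., r_12 be the row sums and z = Σ r_i the total number of 1s. Each pair of columns can share at most one row with both entries 1 (else a 2×2 all-ones block appears), so Σ_i C(r_i, 2) ≤ C(154, 2) = 11781. By convexity Σ_i C(r_i, 2) ≥ 12·C(z/12, 2) = z(z − 12)/(2·12), giving z² − 12z − 12·154·153 ≤ 0 and hence z ≤ (1/2)[12 + √(144 + 4·282744)] = (1/2)[12 + √1131120] ≈ (1/2)(12 + 1063.5413) = 537.7706.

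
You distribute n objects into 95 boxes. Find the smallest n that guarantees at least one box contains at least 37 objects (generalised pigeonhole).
n = (37 − 1)·95 + 1 = 3421

By the generalised pigeonhole principle, to guarantee some box contains ≥ r objects we need more than (r − 1) · k objects total. Threshold: n = (r − 1) · k + 1. With r = 37 and k = 95: n = 36 · 95 + 1 = 3420 + 1 = 3421. For n = 3420 = 36 · 95, we can put exactly 36 objects in every box, avoiding 37 in any single one — so 3421 is tight.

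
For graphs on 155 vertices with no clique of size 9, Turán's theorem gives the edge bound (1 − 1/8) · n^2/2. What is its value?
Turán density bound = (7/8) · 155^2/2 = 168175/16 ≈ 10510.9375

Turán's theorem: ex(n, K_{r+1}) is achieved by the complete r-partite Turán graph T(n, r) with parts as balanced as possible, and is at most (1 − 1/r) · n^2/2. For r = 8, n = 155: the density bound is (7/8) · 24025/2 = 168175/16 ≈ 10510.9375. The integer-valued extremum is e(T(155, 8)) = 10510, which is strictly less than the density bound 168175/16 since 8 ∤ 155 (the parts of T(155, 8) cannot all be equal).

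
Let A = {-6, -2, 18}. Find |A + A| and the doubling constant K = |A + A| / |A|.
K = |A + A| / |A| = 6/3 = 2

Enumerate A + A = {a + b : a, b ∈ A}. With |A| = 3, there are |A|^2 = 9 ordered sum pairs; collecting distinct values, A + A = {-12, -8, -4, 12, 16, 36}, so |A + A| = 6. Thus K = 6/3 = 2. For comparison, the minimum possible |A + A| over all 3-element sets is 2·3 − 1 = 5 (so min K = 5/3), attained only by arithmetic progressions.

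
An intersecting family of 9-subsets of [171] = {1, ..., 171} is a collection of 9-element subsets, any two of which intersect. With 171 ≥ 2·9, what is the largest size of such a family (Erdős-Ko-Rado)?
max |F| = C(170, 8) = 14637413449945

The Erdős-Ko-Rado theorem states: for n ≥ 2k, an intersecting family of k-subsets of an n-element set has size at most C(n − 1, k − 1), with equality for 'star' families {A ⊆ [n] : |A| = k, i ∈ A} (fix an element i). For n = 171, k = 9: C(170, 8) = 14637413449945.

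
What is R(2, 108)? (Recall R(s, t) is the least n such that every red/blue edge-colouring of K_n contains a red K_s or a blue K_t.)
R(2, 108) = 108

R(2, k) = k for all k ≥ 2: in a 2-colouring of K_k, either some edge is red (a red K_2) or all edges are blue (a blue K_k). And K_{107} coloured all-blue has no blue K_108, so R(2, 108) > 107. Hence R(2, 108) = 108.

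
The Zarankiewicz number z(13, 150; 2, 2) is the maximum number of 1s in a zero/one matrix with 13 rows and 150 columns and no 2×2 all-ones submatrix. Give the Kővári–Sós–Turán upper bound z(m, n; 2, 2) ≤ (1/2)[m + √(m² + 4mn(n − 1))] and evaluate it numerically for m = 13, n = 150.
z(13, 150; 2, 2) ≤ (1/2)[13 + √(13² + 4·13·150·149)] = (1/2)[13 + √1162369] = 545.5661

Kővári–Sós–Turán: let r_1, ..., r_13 be the row sums and z = Σ r_i the total number of 1s. Each pair of columns can share at most one row with both entries 1 (else a 2×2 all-ones block appears), so Σ_i C(r_i, 2) ≤ C(150, 2) = 11175. By convexity Σ_i C(r_i, 2) ≥ 13·C(z/13, 2) = z(z − 13)/(2·13), giving z² − 13z − 13·150·149 ≤ 0 and hence z ≤ (1/2)[13 + √(169 + 4·290550)] = (1/2)[13 + √1162369] ≈ (1/2)(13 + 1078.1322) = 545.5661.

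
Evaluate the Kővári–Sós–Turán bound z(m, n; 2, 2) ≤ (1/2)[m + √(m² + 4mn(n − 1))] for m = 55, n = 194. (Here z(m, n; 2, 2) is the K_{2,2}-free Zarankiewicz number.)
z(55, 194; 2, 2) ≤ (1/2)[55 + √(55² + 4·55·194·193)] = (1/2)[55 + √8240265] = 1462.7931

Kővári–Sós–Turán: let r_1, ..., r_55 be the row sums and z = Σ r_i the total number of 1s. Each pair of columns can share at most one row with both entries 1 (else a 2×2 all-ones block appears), so Σ_i C(r_i, 2) ≤ C(194, 2) = 18721. By convexity Σ_i C(r_i, 2) ≥ 55·C(z/55, 2) = z(z − 55)/(2·55), giving z² − 55z − 55·194·193 ≤ 0 and hence z ≤ (1/2)[55 + √(3025 + 4·2059310)] = (1/2)[55 + √8240265] ≈ (1/2)(55 + 2870.5862) = 1462.7931.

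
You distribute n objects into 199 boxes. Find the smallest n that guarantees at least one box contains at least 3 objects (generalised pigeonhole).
n = (3 − 1)·199 + 1 = 399

By the generalised pigeonhole principle, to guarantee some box contains ≥ r objects we need more than (r − 1) · k objects total. Threshold: n = (r − 1) · k + 1. With r = 3 and k = 199: n = 2 · 199 + 1 = 398 + 1 = 399. For n = 398 = 2 · 199, we can put exactly 2 objects in every box, avoiding 3 in any single one — so 399 is tight.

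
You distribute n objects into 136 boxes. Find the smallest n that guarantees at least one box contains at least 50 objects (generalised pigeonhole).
n = (50 − 1)·136 + 1 = 6665

By the generalised pigeonhole principle, to guarantee some box contains ≥ r objects we need more than (r − 1) · k objects total. Threshold: n = (r − 1) · k + 1. With r = 50 and k = 136: n = 49 · 136 + 1 = 6664 + 1 = 6665. For n = 6664 = 49 · 136, we can put exactly 49 objects in every box, avoiding 50 in any single one — so 6665 is tight.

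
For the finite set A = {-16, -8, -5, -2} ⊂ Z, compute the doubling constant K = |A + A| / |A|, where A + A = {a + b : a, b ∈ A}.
K = |A + A| / |A| = 9/4

Enumerate A + A = {a + b : a, b ∈ A}. With |A| = 4, there are |A|^2 = 16 ordered sum pairs; collecting distinct values, A + A = {-32, -24, -21, -18, -16, -13, -10, -7, -4}, so |A + A| = 9. Thus K = 9/4. For comparison, the minimum possible |A + A| over all 4-element sets is 2·4 − 1 = 7 (so min K = 7/4), attained only by arithmetic progressions.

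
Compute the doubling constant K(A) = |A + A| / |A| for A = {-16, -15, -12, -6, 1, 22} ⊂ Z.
K = |A + A| / |A| = 21/6 = 7/2

Enumerate A + A = {a + b : a, b ∈ A}. With |A| = 6, there are |A|^2 = 36 ordered sum pairs; collecting distinct values, A + A = {-32, -31, -30, -28, -27, -24, -22, -21, -18, -15, -14, -12, -11, -5, 2, 6, 7, 10, 16, 23, 44}, so |A + A| = 21. Thus K = 21/6 = 7/2. For comparison, the minimum possible |A + A| over all 6-element sets is 2·6 − 1 = 11 (so min K = 11/6), attained only by arithmetic progressions.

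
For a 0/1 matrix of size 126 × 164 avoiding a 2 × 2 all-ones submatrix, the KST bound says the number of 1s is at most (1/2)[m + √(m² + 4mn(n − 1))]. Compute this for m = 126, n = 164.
z(126, 164; 2, 2) ≤ (1/2)[126 + √(126² + 4·126·164·163)] = (1/2)[126 + √13488804] = 1899.3554

Kővári–Sós–Turán: let r_1, ..., r_126 be the row sums and z = Σ r_i the total number of 1s. Each pair of columns can share at most one row with both entries 1 (else a 2×2 all-ones block appears), so Σ_i C(r_i, 2) ≤ C(164, 2) = 13366. By convexity Σ_i C(r_i, 2) ≥ 126·C(z/126, 2) = z(z − 126)/(2·126), giving z² − 126z − 126·164·163 ≤ 0 and hence z ≤ (1/2)[126 + √(15876 + 4·3368232)] = (1/2)[126 + √13488804] ≈ (1/2)(126 + 3672.7107) = 1899.3554.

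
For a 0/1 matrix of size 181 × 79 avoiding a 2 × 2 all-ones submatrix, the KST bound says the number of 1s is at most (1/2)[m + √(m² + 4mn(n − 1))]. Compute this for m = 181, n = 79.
z(181, 79; 2, 2) ≤ (1/2)[181 + √(181² + 4·181·79·78)] = (1/2)[181 + √4494049] = 1150.4586

Kővári–Sós–Turán: let r_1, ..., r_181 be the row sums and z = Σ r_i the total number of 1s. Each pair of columns can share at most one row with both entries 1 (else a 2×2 all-ones block appears), so Σ_i C(r_i, 2) ≤ C(79, 2) = 3081. By convexity Σ_i C(r_i, 2) ≥ 181·C(z/181, 2) = z(z − 181)/(2·181), giving z² − 181z − 181·79·78 ≤ 0 and hence z ≤ (1/2)[181 + √(32761 + 4·1115322)] = (1/2)[181 + √4494049] ≈ (1/2)(181 + 2119.9172) = 1150.4586.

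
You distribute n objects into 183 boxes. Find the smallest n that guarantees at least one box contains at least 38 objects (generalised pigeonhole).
n = (38 − 1)·183 + 1 = 6772

By the generalised pigeonhole principle, to guarantee some box contains ≥ r objects we need more than (r − 1) · k objects total. Threshold: n = (r − 1) · k + 1. With r = 38 and k = 183: n = 37 · 183 + 1 = 6771 + 1 = 6772. For n = 6771 = 37 · 183, we can put exactly 37 objects in every box, avoiding 38 in any single one — so 6772 is tight.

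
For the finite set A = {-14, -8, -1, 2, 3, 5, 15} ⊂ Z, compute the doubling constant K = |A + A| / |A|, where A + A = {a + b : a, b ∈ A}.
K = |A + A| / |A| = 24/7

Enumerate A + A = {a + b : a, b ∈ A}. With |A| = 7, there are |A|^2 = 49 ordered sum pairs; collecting distinct values, A + A = {-28, -22, -16, -15, -12, -11, -9, -6, -5, -3, -2, 1, 2, 4, 5, 6, 7, 8, 10, 14, 17, 18, 20, 30}, so |A + A| = 24. Thus K = 24/7. For comparison, the minimum possible |A + A| over all 7-element sets is 2·7 − 1 = 13 (so min K = 13/7), attained only by arithmetic progressions.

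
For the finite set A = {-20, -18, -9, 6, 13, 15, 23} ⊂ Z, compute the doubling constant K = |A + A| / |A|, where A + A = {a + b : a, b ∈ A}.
K = |A + A| / |A| = 26/7

Enumerate A + A = {a + b : a, b ∈ A}. With |A| = 7, there are |A|^2 = 49 ordered sum pairs; collecting distinct values, A + A = {-40, -38, -36, -29, -27, -18, -14, -12, -7, -5, -3, 3, 4, 5, 6, 12, 14, 19, 21, 26, 28, 29, 30, 36, 38, 46}, so |A + A| = 26. Thus K = 26/7. For comparison, the minimum possible |A + A| over all 7-element sets is 2·7 − 1 = 13 (so min K = 13/7), attained only by arithmetic progressions.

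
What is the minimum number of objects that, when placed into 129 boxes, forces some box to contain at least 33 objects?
n = (33 − 1)·129 + 1 = 4129

By the generalised pigeonhole principle, to guarantee some box contains ≥ r objects we need more than (r − 1) · k objects total. Threshold: n = (r − 1) · k + 1. With r = 33 and k = 129: n = 32 · 129 + 1 = 4128 + 1 = 4129. For n = 4128 = 32 · 129, we can put exactly 32 objects in every box, avoiding 33 in any single one — so 4129 is tight.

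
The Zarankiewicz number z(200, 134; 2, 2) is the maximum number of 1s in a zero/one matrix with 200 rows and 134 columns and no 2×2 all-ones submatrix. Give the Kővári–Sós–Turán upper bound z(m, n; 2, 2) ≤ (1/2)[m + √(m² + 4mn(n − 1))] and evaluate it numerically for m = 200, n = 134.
z(200, 134; 2, 2) ≤ (1/2)[200 + √(200² + 4·200·134·133)] = (1/2)[200 + √14297600] = 1990.6084

Kővári–Sós–Turán: let r_1, ..., r_200 be the row sums and z = Σ r_i the total number of 1s. Each pair of columns can share at most one row with both entries 1 (else a 2×2 all-ones block appears), so Σ_i C(r_i, 2) ≤ C(134, 2) = 8911. By convexity Σ_i C(r_i, 2) ≥ 200·C(z/200, 2) = z(z − 200)/(2·200), giving z² − 200z − 200·134·133 ≤ 0 and hence z ≤ (1/2)[200 + √(40000 + 4·3564400)] = (1/2)[200 + √14297600] ≈ (1/2)(200 + 3781.2167) = 1990.6084.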